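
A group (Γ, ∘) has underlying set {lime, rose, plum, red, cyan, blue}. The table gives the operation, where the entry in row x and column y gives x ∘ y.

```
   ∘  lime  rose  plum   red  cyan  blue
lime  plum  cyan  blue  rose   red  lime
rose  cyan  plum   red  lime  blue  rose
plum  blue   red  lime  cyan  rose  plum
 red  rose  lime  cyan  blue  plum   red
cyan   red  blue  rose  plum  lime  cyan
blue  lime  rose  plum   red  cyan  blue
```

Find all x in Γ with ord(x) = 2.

Identity is blue. Compute the order of each non-identity element by repeated multiplication:
  lime: lime → plum → blue  (order 3)
  rose: rose → plum → red → lime → cyan → blue  (order 6)
  plum: plum → lime → blue  (order 3)
  red: red → blue  (order 2)
  cyan: cyan → lime → red → plum → rose → blue  (order 6)
Elements of order 2: {red}.

{red}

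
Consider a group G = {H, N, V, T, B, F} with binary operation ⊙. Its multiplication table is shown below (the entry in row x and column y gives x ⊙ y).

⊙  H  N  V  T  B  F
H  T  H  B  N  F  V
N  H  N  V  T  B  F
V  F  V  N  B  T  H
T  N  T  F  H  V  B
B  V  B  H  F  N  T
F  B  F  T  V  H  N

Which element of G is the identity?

The identity e satisfies e ⊙ x = x for all x, so its row in the table reproduces the column headers.
Row N reads: H, N, V, T, B, F — exactly the header order. So N is the identity.

N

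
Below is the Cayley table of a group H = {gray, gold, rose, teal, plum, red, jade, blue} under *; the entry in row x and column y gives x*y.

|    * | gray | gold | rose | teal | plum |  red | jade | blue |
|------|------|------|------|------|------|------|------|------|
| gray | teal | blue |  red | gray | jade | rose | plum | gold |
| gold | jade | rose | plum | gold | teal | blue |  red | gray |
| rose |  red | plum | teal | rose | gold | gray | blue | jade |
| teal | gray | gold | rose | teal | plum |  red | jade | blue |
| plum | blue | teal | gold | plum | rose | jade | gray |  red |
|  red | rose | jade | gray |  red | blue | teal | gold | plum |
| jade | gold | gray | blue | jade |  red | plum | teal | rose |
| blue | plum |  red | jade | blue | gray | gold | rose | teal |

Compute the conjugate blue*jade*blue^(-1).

The identity is teal. In row blue, the entry teal sits in column blue, so blue^(-1) = blue.
blue*jade = rose
rose*blue = jade

jade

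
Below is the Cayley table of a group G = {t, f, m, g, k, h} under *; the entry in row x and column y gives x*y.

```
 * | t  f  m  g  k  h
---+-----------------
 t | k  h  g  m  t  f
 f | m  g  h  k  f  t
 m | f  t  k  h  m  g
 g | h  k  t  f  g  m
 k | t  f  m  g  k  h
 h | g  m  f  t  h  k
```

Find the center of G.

An element z is central iff its row equals its column in the table.
For g: g*h = m ≠ t = h*g, so g ∉ Z.
Checking each element this way leaves Z(G) = {k}.

{k}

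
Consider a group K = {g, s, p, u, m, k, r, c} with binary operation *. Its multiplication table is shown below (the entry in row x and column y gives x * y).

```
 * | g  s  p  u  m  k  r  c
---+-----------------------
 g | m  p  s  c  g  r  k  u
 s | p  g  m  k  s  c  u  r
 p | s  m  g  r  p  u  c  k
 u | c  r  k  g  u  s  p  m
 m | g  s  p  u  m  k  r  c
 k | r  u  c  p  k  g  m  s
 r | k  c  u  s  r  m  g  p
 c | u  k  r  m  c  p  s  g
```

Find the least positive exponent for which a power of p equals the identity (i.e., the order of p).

4

The identity element is m (its row matches the header).
p^1 = p
p^2 = p * p = g
p^3 = g * p = s
p^4 = s * p = m
The first power of p equal to the identity is p^4, so ord(p) = 4.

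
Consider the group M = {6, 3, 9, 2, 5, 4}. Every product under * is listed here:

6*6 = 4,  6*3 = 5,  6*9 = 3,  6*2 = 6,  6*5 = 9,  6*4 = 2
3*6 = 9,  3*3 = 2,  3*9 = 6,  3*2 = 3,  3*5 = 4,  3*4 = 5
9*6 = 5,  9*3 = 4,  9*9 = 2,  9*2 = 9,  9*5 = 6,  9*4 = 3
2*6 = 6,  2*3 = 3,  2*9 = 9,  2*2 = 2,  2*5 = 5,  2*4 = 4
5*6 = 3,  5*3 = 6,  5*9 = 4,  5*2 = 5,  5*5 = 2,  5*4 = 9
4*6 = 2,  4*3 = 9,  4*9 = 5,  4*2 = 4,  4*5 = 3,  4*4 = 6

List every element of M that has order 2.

{3, 5, 9}

Identity is 2. Compute the order of each non-identity element by repeated multiplication:
  6: 6 → 4 → 2  (order 3)
  3: 3 → 2  (order 2)
  9: 9 → 2  (order 2)
  5: 5 → 2  (order 2)
  4: 4 → 6 → 2  (order 3)
Elements of order 2: {3, 5, 9}.
(Structurally, M here is isomorphic to the symmetric group S_3.)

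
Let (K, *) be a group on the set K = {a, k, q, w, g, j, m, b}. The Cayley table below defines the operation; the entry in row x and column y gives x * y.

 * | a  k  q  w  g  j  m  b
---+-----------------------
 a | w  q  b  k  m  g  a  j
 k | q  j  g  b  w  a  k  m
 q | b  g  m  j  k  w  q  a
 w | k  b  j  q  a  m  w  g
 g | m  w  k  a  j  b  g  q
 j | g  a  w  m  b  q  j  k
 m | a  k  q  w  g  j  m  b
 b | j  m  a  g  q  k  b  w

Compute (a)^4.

a^1 = a
a^2 = a * a = w
a^3 = w * a = k
a^4 = k * a = q
(Structurally, K here is isomorphic to the cyclic group Z_8.)

q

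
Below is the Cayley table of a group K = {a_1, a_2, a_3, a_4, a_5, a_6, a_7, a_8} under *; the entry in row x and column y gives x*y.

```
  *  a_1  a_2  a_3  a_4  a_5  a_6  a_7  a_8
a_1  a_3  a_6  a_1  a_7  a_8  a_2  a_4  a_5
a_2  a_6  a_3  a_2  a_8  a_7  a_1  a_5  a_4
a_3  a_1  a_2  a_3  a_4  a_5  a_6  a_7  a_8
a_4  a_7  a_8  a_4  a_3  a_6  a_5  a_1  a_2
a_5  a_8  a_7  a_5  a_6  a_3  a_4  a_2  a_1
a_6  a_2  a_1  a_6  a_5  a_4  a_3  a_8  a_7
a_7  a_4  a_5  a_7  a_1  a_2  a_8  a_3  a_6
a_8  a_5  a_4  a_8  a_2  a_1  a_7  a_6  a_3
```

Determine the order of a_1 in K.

The identity element is a_3 (its row matches the header).
a_1^1 = a_1
a_1^2 = a_1*a_1 = a_3
The first power of a_1 equal to the identity is a_1^2, so ord(a_1) = 2.

2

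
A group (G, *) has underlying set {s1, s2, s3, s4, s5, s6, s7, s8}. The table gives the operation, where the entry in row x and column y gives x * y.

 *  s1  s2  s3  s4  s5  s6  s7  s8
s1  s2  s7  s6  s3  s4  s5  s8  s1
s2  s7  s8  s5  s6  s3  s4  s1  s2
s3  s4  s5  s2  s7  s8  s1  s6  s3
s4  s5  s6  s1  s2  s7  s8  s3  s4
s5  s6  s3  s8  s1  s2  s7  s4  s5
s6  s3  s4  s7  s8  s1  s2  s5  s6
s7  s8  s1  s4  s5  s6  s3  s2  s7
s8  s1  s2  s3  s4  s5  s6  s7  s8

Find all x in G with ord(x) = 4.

Identity is s8. Compute the order of each non-identity element by repeated multiplication:
  s1: s1 → s2 → s7 → s8  (order 4)
  s2: s2 → s8  (order 2)
  s3: s3 → s2 → s5 → s8  (order 4)
  s4: s4 → s2 → s6 → s8  (order 4)
  s5: s5 → s2 → s3 → s8  (order 4)
  s6: s6 → s2 → s4 → s8  (order 4)
  s7: s7 → s2 → s1 → s8  (order 4)
Elements of order 4: {s1, s3, s4, s5, s6, s7}.

{s1, s3, s4, s5, s6, s7}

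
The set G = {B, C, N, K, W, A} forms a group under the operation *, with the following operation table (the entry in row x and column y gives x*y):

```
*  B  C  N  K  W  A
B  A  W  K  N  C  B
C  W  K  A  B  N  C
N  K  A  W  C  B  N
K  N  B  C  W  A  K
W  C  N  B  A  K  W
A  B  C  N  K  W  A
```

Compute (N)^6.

N^1 = N
N^2 = N*N = W
N^3 = W*N = B
N^4 = B*N = K
N^5 = K*N = C
N^6 = C*N = A

A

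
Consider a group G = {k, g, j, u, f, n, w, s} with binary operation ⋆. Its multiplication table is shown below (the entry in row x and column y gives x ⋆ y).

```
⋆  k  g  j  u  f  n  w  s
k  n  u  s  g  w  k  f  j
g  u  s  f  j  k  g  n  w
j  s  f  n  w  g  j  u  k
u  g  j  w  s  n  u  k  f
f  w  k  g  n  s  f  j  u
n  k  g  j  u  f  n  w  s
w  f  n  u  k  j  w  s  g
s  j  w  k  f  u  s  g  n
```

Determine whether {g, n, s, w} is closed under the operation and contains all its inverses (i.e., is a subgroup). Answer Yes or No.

{g, n, s, w} contains the identity n.
Checking products: every product of two elements of {g, n, s, w} (read from the table) lies in {g, n, s, w}, so the set is closed.
In a finite group, a nonempty closed subset is a subgroup. So {g, n, s, w} ≤ G.

Yes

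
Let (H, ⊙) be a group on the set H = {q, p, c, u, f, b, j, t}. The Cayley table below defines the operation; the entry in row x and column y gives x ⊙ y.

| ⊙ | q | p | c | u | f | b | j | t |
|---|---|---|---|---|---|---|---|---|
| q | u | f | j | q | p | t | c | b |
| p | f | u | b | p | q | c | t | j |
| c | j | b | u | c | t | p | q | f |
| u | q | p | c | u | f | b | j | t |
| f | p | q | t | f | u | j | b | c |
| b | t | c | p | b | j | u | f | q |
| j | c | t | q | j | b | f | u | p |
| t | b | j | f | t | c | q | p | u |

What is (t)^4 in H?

t^1 = t
t^2 = t ⊙ t = u
t^3 = u ⊙ t = t
t^4 = t ⊙ t = u

u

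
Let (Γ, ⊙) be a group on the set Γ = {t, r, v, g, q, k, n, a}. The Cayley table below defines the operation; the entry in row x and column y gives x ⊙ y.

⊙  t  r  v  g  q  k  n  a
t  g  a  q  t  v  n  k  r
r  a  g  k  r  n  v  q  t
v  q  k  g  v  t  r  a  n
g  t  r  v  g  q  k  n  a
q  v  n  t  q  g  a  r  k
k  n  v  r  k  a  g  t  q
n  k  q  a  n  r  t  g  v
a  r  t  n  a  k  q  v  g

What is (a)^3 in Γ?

a^1 = a
a^2 = a ⊙ a = g
a^3 = g ⊙ a = a

a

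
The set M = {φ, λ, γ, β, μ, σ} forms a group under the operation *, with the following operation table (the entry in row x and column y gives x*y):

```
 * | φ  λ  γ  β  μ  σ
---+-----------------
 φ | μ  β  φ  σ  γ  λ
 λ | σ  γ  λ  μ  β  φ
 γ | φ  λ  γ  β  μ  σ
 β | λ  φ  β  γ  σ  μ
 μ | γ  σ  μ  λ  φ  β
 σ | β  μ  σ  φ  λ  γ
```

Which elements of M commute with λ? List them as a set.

Compare row λ with column λ entry by entry.
σ*λ = μ but λ*σ = φ, so σ does not.
Collecting the elements that commute with λ: C(λ) = {γ, λ}.
(Structurally, M here is isomorphic to the symmetric group S_3.)

{γ, λ}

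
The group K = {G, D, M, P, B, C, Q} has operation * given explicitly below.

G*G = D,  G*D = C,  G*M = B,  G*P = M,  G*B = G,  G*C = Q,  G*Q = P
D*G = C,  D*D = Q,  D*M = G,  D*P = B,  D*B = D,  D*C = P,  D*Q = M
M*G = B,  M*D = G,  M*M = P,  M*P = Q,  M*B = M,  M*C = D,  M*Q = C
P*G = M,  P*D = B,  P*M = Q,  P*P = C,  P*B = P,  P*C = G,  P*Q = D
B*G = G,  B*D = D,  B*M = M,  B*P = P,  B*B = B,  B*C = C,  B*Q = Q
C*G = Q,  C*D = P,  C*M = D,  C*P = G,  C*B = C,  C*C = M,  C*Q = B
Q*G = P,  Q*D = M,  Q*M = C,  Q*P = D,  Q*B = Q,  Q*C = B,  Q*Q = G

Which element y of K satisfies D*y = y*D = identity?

First locate the identity: row B matches the header, so B is the identity.
Scan row D for B: D*P = B. Hence D^(-1) = P.

P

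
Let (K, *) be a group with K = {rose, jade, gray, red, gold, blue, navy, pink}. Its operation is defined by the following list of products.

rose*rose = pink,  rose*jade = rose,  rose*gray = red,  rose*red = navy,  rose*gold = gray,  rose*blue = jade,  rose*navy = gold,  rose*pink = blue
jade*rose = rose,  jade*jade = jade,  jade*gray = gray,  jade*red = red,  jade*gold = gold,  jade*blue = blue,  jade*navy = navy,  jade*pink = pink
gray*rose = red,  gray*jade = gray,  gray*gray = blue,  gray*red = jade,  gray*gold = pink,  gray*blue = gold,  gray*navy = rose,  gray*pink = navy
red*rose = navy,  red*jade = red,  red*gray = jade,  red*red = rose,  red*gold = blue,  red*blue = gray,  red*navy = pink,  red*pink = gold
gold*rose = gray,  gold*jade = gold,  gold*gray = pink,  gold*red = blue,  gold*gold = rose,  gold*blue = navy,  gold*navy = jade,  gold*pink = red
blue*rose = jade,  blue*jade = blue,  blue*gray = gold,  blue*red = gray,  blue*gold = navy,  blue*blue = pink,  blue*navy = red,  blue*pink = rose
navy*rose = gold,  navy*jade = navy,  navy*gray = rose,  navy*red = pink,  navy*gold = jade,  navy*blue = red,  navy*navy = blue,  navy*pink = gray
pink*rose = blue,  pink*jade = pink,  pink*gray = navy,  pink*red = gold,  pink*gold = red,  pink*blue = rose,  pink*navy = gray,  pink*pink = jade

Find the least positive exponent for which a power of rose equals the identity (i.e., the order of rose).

The identity element is jade (its row matches the header).
rose^1 = rose
rose^2 = rose*rose = pink
rose^3 = pink*rose = blue
rose^4 = blue*rose = jade
The first power of rose equal to the identity is rose^4, so ord(rose) = 4.

4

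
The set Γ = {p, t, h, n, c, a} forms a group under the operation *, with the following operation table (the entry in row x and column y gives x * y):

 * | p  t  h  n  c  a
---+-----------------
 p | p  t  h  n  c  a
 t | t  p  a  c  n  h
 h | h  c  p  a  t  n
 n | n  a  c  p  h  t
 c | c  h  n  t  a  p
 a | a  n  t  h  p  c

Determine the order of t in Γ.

2

The identity element is p (its row matches the header).
t^1 = t
t^2 = t * t = p
The first power of t equal to the identity is t^2, so ord(t) = 2.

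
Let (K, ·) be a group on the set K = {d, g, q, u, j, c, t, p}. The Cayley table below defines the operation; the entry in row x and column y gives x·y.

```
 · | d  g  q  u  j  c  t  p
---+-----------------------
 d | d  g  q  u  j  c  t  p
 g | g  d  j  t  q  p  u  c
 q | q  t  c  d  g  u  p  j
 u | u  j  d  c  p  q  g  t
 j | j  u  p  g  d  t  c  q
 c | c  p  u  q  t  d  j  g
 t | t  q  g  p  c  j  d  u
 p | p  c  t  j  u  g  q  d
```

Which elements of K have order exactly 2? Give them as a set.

Identity is d. Compute the order of each non-identity element by repeated multiplication:
  g: g → d  (order 2)
  q: q → c → u → d  (order 4)
  u: u → c → q → d  (order 4)
  j: j → d  (order 2)
  c: c → d  (order 2)
  t: t → d  (order 2)
  p: p → d  (order 2)
Elements of order 2: {c, g, j, p, t}.
(Structurally, K here is isomorphic to the dihedral group D_4.)

{c, g, j, p, t}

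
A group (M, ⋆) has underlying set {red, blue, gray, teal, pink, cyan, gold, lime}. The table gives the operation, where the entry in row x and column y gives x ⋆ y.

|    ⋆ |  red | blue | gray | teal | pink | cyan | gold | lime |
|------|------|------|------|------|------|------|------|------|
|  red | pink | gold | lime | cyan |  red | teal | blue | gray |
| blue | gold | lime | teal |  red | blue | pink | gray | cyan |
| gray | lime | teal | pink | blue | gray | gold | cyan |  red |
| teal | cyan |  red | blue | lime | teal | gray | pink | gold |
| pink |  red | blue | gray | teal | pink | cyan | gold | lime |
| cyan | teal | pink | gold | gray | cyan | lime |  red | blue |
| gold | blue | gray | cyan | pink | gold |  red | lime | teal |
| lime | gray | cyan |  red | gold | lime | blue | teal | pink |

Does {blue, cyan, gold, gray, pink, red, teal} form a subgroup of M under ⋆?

No

blue ⋆ blue = lime, which is not in {blue, cyan, gold, gray, pink, red, teal}.
The subset is not closed under ⋆, so it is not a subgroup.
(Structurally, M here is isomorphic to Z_2 x Z_4.)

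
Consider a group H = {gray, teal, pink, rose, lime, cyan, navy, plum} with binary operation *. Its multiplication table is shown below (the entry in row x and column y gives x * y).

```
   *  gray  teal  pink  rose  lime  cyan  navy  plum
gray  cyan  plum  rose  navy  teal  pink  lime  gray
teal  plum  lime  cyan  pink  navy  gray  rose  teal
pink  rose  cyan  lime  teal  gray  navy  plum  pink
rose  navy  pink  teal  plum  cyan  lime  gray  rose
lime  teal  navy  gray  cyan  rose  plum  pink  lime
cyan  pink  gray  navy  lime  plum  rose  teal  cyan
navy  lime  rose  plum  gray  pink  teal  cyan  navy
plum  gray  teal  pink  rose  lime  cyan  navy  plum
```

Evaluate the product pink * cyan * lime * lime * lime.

teal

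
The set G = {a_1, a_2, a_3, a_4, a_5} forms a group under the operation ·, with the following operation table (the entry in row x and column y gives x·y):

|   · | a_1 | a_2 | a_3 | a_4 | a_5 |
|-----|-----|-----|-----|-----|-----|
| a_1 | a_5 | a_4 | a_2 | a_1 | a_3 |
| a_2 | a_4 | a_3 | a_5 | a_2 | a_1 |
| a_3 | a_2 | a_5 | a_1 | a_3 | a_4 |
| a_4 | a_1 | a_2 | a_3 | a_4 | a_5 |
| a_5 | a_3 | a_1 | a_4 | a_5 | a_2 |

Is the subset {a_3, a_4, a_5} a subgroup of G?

No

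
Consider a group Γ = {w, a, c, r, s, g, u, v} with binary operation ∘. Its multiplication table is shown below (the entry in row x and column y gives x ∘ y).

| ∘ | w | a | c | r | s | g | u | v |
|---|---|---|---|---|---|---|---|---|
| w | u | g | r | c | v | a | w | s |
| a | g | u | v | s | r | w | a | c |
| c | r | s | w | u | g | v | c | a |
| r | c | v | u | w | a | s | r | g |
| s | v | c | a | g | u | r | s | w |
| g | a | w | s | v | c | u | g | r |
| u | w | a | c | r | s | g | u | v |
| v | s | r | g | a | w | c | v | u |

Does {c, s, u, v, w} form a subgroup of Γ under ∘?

w ∘ c = r, which is not in {c, s, u, v, w}.
The subset is not closed under ∘, so it is not a subgroup.

No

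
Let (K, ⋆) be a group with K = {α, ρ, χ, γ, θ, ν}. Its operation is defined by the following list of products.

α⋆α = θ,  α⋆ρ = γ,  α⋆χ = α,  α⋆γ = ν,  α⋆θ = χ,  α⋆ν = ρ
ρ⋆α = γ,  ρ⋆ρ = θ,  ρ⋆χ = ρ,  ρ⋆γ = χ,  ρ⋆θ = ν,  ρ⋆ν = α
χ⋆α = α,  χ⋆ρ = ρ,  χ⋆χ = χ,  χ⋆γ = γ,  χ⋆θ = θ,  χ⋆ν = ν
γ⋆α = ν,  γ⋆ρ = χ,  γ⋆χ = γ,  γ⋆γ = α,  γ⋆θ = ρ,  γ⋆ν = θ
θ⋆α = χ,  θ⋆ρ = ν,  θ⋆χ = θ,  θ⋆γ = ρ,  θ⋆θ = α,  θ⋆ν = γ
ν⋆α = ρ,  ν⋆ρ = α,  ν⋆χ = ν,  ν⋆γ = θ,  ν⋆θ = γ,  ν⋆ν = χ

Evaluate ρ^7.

ρ

ρ^1 = ρ
ρ^2 = ρ ⋆ ρ = θ
ρ^3 = θ ⋆ ρ = ν
ρ^4 = ν ⋆ ρ = α
ρ^5 = α ⋆ ρ = γ
ρ^6 = γ ⋆ ρ = χ
ρ^7 = χ ⋆ ρ = ρ
(Structurally, K here is isomorphic to the cyclic group Z_6.)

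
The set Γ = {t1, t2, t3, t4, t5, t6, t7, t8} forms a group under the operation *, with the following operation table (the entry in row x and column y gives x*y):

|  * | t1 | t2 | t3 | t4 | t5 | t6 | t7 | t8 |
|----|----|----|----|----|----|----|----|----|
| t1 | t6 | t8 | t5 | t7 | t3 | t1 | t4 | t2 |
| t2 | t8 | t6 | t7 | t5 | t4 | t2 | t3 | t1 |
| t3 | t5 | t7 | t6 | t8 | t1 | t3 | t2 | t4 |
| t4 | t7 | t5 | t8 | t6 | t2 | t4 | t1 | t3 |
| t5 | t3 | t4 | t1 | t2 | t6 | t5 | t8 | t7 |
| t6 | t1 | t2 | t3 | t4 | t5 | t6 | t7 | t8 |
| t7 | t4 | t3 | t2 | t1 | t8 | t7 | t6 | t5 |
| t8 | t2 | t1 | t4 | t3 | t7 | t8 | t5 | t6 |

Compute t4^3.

t4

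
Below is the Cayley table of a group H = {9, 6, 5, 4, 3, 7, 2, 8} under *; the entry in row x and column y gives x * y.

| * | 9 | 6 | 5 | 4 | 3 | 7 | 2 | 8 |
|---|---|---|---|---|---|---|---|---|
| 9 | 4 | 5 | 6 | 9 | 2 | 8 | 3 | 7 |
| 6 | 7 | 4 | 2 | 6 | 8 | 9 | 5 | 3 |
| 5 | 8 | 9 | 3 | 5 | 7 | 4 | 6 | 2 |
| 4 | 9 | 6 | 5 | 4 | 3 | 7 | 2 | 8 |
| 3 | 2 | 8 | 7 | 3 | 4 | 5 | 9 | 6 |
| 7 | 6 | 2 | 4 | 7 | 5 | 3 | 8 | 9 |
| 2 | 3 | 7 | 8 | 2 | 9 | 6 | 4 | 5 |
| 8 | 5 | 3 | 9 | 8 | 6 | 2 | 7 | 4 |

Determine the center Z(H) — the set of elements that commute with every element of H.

An element z is central iff its row equals its column in the table.
For 7: 7 * 2 = 8 ≠ 6 = 2 * 7, so 7 ∉ Z.
Checking each element this way leaves Z(H) = {3, 4}.

{3, 4}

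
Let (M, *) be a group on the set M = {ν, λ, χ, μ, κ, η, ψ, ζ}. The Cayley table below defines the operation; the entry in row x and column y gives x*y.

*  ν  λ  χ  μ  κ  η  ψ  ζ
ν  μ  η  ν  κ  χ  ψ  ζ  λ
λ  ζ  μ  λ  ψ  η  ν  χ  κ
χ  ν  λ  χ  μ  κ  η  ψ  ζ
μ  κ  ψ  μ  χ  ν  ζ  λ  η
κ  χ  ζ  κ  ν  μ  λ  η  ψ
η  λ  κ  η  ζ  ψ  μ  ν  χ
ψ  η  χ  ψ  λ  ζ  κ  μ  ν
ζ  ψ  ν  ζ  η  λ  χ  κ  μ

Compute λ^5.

λ

λ^1 = λ
λ^2 = λ*λ = μ
λ^3 = μ*λ = ψ
λ^4 = ψ*λ = χ
λ^5 = χ*λ = λ
(Structurally, M here is isomorphic to the quaternion group Q_8.)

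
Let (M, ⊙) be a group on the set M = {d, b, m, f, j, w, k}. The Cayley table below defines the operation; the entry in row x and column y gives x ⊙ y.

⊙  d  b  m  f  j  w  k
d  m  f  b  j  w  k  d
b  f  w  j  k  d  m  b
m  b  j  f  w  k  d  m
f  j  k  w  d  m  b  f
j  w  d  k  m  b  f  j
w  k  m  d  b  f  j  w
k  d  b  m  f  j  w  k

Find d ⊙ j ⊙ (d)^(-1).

j

The identity is k. In row d, the entry k sits in column w, so d^(-1) = w.
d ⊙ j = w
w ⊙ w = j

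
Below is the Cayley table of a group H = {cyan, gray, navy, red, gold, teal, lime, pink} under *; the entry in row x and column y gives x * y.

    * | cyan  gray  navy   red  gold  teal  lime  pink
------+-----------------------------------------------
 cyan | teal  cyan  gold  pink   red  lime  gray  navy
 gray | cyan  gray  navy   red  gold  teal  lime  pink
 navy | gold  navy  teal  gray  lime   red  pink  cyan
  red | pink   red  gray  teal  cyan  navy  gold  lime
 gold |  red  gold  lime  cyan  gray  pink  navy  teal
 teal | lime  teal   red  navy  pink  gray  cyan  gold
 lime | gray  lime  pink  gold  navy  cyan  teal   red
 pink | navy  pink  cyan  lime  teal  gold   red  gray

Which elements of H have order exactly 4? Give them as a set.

{cyan, lime, navy, red}

Identity is gray. Compute the order of each non-identity element by repeated multiplication:
  cyan: cyan → teal → lime → gray  (order 4)
  navy: navy → teal → red → gray  (order 4)
  red: red → teal → navy → gray  (order 4)
  gold: gold → gray  (order 2)
  teal: teal → gray  (order 2)
  lime: lime → teal → cyan → gray  (order 4)
  pink: pink → gray  (order 2)
Elements of order 4: {cyan, lime, navy, red}.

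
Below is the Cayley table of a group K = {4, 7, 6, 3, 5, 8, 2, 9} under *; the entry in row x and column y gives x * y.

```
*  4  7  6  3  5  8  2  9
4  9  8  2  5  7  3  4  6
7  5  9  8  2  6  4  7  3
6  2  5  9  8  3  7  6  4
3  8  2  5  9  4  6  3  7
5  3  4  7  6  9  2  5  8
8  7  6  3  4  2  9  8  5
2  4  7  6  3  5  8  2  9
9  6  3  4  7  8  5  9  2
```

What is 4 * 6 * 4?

4 * 6 = 2
2 * 4 = 4

4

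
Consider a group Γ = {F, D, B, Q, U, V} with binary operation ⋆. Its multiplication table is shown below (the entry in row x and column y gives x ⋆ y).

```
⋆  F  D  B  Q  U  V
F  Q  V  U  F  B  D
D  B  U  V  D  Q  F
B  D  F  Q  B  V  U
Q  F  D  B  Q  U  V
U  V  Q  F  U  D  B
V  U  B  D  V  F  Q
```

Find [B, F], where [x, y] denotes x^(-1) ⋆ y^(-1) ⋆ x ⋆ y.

Identity is Q; from the table B^(-1) = B and F^(-1) = F.
B ⋆ F = D
D ⋆ B = V
V ⋆ F = U

U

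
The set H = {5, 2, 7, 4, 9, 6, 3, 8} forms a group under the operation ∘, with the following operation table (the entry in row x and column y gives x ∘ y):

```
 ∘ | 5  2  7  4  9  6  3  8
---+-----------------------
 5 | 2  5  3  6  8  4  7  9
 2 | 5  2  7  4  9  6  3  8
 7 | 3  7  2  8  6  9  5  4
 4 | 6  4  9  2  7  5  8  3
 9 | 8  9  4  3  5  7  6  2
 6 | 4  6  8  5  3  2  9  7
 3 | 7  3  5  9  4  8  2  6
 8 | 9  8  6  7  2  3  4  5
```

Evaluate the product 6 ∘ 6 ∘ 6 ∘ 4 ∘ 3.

7

6 ∘ 6 = 2
2 ∘ 6 = 6
6 ∘ 4 = 5
5 ∘ 3 = 7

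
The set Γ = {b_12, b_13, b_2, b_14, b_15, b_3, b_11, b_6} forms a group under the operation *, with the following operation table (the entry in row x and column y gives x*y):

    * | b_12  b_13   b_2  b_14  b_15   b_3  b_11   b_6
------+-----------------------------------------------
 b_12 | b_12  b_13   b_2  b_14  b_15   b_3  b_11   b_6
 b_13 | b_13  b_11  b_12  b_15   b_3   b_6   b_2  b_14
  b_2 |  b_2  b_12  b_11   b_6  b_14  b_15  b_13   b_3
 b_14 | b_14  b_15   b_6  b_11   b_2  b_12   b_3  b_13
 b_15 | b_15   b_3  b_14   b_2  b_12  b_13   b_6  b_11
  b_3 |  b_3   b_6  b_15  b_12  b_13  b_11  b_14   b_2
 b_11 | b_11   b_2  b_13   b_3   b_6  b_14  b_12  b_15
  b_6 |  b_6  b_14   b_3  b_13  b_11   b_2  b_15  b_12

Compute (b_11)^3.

b_11^1 = b_11
b_11^2 = b_11*b_11 = b_12
b_11^3 = b_12*b_11 = b_11

b_11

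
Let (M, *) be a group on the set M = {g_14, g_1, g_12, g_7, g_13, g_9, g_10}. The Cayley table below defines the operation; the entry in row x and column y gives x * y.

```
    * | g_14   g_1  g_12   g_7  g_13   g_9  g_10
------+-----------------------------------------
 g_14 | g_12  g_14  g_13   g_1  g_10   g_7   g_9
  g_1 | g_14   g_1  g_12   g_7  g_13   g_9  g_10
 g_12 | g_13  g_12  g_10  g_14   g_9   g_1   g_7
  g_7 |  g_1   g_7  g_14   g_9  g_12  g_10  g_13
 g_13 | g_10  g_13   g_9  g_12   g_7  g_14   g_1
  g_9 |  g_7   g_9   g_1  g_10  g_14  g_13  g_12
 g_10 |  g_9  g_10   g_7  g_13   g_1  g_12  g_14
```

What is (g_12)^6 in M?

g_9

g_12^1 = g_12
g_12^2 = g_12 * g_12 = g_10
g_12^3 = g_10 * g_12 = g_7
g_12^4 = g_7 * g_12 = g_14
g_12^5 = g_14 * g_12 = g_13
g_12^6 = g_13 * g_12 = g_9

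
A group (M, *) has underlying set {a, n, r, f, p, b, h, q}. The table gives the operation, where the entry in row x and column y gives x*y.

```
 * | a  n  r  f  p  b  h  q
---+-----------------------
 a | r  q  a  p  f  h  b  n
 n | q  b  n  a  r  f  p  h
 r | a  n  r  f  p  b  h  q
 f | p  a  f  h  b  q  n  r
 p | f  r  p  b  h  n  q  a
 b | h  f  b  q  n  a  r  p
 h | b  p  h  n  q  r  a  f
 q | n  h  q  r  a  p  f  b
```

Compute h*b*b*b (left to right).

a

h*b = r
r*b = b
b*b = a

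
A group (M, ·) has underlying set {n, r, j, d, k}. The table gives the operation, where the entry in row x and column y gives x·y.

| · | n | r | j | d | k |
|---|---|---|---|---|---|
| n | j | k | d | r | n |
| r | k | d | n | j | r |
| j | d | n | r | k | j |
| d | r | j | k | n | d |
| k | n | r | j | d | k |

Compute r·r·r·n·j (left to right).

r·r = d
d·r = j
j·n = d
d·j = k

k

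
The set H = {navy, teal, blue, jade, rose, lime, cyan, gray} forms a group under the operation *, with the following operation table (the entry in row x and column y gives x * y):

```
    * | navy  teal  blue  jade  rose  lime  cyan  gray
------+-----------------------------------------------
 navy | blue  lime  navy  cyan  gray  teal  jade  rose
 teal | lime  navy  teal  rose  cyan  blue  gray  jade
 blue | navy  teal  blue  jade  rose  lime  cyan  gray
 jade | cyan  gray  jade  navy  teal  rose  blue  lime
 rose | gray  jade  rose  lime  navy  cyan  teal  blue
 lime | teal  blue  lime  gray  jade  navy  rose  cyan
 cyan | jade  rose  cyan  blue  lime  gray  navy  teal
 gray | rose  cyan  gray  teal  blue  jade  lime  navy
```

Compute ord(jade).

The identity element is blue (its row matches the header).
jade^1 = jade
jade^2 = jade * jade = navy
jade^3 = navy * jade = cyan
jade^4 = cyan * jade = blue
The first power of jade equal to the identity is jade^4, so ord(jade) = 4.

4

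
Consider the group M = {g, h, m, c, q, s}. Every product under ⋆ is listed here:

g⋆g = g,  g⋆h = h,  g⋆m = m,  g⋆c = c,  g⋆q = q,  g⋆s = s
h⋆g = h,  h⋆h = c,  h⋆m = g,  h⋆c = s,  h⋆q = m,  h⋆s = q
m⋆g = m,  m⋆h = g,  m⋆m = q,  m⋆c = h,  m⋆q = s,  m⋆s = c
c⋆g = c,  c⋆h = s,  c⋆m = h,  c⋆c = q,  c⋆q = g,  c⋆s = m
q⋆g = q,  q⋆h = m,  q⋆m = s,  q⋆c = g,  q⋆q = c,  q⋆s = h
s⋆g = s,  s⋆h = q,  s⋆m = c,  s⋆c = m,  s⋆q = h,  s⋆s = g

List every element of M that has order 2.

Identity is g. Compute the order of each non-identity element by repeated multiplication:
  h: h → c → s → q → m → g  (order 6)
  m: m → q → s → c → h → g  (order 6)
  c: c → q → g  (order 3)
  q: q → c → g  (order 3)
  s: s → g  (order 2)
Elements of order 2: {s}.

{s}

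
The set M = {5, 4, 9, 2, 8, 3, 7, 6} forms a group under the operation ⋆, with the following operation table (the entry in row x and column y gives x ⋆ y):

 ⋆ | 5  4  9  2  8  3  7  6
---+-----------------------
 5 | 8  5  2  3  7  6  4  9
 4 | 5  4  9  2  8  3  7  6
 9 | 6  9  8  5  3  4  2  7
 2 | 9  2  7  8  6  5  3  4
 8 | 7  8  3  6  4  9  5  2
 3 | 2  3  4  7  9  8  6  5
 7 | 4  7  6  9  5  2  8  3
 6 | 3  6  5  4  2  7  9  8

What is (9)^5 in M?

9

9^1 = 9
9^2 = 9 ⋆ 9 = 8
9^3 = 8 ⋆ 9 = 3
9^4 = 3 ⋆ 9 = 4
9^5 = 4 ⋆ 9 = 9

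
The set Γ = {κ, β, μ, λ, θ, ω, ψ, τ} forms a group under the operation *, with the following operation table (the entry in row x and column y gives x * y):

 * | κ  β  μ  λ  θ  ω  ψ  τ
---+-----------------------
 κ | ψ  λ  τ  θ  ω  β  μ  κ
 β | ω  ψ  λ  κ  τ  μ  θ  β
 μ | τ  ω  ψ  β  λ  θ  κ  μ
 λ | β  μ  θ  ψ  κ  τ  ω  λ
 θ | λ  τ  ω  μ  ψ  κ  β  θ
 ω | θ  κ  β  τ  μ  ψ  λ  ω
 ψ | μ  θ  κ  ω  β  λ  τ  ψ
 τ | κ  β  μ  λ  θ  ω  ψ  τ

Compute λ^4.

τ

λ^1 = λ
λ^2 = λ * λ = ψ
λ^3 = ψ * λ = ω
λ^4 = ω * λ = τ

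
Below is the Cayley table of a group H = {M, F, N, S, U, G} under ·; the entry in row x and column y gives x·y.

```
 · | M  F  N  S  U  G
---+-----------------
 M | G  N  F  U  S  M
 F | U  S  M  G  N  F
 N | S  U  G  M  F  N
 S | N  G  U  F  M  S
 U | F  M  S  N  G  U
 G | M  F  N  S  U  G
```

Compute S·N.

U

Read row S, column N: S·N = U.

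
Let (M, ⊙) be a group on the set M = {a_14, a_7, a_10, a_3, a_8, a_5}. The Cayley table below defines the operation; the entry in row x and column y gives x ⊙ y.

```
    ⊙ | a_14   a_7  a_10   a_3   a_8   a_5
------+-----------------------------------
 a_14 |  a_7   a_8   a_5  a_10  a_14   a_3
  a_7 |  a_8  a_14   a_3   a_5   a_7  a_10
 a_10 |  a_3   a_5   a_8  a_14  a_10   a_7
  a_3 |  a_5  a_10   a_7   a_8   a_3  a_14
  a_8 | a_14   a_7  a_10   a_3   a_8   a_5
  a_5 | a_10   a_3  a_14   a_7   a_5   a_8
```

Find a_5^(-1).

a_5

First locate the identity: row a_8 matches the header, so a_8 is the identity.
Scan row a_5 for a_8: a_5 ⊙ a_5 = a_8. Hence a_5^(-1) = a_5.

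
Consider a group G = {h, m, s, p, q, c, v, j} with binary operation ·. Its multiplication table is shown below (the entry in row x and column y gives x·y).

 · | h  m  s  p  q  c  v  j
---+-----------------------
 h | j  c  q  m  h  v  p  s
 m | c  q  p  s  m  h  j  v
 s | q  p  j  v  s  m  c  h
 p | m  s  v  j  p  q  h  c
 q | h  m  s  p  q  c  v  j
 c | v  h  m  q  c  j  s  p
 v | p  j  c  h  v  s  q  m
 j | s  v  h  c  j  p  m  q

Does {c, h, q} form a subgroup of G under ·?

No

h·h = j, which is not in {c, h, q}.
The subset is not closed under ·, so it is not a subgroup.
(Structurally, G here is isomorphic to Z_2 x Z_4.)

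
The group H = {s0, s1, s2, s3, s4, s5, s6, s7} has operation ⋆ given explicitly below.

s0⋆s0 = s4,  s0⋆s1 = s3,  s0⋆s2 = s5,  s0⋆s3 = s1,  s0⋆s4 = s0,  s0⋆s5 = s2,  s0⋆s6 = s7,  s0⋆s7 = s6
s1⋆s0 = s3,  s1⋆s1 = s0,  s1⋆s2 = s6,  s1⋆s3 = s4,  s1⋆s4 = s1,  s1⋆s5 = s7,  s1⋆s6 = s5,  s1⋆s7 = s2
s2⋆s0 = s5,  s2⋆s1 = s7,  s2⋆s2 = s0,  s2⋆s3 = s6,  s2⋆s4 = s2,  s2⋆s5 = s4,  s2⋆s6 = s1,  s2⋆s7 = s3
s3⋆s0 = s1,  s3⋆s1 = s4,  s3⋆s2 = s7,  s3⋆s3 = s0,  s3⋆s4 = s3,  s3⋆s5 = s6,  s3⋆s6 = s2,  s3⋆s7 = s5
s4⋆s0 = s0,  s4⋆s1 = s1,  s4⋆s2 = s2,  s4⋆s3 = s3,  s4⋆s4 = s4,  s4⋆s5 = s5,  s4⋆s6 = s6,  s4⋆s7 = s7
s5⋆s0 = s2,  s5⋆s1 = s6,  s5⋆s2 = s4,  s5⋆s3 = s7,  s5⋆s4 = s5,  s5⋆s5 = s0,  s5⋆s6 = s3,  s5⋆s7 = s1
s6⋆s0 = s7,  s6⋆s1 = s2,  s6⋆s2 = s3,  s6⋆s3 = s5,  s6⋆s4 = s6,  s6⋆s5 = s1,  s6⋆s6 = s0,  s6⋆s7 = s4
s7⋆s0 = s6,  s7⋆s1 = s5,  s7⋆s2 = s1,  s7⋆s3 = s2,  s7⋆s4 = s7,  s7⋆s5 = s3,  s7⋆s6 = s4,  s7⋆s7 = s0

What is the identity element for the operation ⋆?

The identity e satisfies e ⋆ x = x for all x, so its row in the table reproduces the column headers.
Row s4 reads: s0, s1, s2, s3, s4, s5, s6, s7 — exactly the header order. So s4 is the identity.

s4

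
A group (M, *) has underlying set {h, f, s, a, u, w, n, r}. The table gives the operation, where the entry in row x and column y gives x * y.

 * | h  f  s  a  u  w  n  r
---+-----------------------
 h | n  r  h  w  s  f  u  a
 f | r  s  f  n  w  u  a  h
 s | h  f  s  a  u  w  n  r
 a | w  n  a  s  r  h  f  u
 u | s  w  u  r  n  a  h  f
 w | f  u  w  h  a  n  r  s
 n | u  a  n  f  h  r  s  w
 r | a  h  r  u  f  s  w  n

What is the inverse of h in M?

u

First locate the identity: row s matches the header, so s is the identity.
Scan row h for s: h * u = s. Hence h^(-1) = u.
(Structurally, M here is isomorphic to Z_2 x Z_4.)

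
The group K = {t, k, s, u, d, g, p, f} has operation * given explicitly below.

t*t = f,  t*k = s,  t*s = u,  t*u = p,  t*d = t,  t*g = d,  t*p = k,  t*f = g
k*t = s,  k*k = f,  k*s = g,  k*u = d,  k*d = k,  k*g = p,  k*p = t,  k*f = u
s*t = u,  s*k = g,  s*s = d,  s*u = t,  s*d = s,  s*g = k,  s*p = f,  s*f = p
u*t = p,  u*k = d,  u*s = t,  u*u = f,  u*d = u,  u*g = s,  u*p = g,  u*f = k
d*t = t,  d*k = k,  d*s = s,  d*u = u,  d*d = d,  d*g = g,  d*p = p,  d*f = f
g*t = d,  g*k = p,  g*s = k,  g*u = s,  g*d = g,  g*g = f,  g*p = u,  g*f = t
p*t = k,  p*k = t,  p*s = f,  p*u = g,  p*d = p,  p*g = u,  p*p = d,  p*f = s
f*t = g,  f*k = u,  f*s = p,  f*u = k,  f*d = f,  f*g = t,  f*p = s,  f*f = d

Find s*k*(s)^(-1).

k

The identity is d. In row s, the entry d sits in column s, so s^(-1) = s.
s*k = g
g*s = k
(Structurally, K here is isomorphic to Z_2 x Z_4.)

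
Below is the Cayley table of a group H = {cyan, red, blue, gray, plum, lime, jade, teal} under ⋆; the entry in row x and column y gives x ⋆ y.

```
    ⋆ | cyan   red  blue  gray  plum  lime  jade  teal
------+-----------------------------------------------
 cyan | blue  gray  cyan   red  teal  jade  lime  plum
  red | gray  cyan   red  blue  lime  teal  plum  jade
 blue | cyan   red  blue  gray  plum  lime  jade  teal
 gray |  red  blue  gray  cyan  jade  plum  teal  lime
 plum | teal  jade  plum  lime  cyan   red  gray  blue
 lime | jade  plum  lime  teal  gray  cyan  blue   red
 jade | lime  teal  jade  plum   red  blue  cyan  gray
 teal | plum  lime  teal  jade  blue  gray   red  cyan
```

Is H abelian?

lime ⋆ gray = teal but gray ⋆ lime = plum.
Since lime and gray do not commute, H is not abelian.

No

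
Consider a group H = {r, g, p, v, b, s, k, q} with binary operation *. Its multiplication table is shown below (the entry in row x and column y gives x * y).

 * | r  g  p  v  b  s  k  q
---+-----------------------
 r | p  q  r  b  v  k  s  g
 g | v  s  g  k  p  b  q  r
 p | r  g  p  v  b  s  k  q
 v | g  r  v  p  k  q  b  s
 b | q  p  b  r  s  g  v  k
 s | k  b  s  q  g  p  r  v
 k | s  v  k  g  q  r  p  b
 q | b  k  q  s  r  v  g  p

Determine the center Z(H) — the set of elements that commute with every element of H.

{p, s}

An element z is central iff its row equals its column in the table.
For r: r * g = q ≠ v = g * r, so r ∉ Z.
Checking each element this way leaves Z(H) = {p, s}.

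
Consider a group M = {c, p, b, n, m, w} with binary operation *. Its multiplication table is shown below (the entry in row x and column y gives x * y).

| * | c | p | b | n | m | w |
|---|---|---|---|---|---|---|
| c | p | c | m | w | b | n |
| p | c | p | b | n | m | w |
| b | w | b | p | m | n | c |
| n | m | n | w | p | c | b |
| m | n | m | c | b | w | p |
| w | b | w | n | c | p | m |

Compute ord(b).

The identity element is p (its row matches the header).
b^1 = b
b^2 = b * b = p
The first power of b equal to the identity is b^2, so ord(b) = 2.
(Structurally, M here is isomorphic to the symmetric group S_3.)

2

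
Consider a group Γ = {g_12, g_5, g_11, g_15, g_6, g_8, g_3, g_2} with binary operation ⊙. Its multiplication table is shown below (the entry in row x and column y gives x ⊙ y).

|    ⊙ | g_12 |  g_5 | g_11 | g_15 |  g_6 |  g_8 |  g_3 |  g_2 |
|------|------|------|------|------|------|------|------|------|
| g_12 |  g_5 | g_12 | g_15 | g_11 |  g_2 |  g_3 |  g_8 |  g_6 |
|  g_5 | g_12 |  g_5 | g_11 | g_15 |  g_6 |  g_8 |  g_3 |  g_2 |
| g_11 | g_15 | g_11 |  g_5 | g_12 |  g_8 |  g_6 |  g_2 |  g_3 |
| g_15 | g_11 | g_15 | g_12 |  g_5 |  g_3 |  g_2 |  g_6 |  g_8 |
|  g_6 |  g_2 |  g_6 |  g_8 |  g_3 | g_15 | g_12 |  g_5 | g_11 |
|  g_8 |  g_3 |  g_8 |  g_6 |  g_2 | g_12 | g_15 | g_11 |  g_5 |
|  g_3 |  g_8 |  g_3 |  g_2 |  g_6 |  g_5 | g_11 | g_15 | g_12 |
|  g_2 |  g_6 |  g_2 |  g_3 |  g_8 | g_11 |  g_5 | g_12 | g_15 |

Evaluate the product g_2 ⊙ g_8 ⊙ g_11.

g_2 ⊙ g_8 = g_5
g_5 ⊙ g_11 = g_11

g_11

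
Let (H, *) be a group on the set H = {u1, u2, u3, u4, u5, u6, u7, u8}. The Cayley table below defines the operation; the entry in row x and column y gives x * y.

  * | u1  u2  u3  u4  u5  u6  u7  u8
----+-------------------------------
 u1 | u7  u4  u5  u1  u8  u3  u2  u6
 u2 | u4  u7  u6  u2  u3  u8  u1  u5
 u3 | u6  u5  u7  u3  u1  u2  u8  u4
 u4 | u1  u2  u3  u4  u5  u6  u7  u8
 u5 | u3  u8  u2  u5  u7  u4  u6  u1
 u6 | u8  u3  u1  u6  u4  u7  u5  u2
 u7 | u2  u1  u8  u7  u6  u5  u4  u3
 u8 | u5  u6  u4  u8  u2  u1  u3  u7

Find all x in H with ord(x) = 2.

{u7}

Identity is u4. Compute the order of each non-identity element by repeated multiplication:
  u1: u1 → u7 → u2 → u4  (order 4)
  u2: u2 → u7 → u1 → u4  (order 4)
  u3: u3 → u7 → u8 → u4  (order 4)
  u5: u5 → u7 → u6 → u4  (order 4)
  u6: u6 → u7 → u5 → u4  (order 4)
  u7: u7 → u4  (order 2)
  u8: u8 → u7 → u3 → u4  (order 4)
Elements of order 2: {u7}.
(Structurally, H here is isomorphic to the quaternion group Q_8.)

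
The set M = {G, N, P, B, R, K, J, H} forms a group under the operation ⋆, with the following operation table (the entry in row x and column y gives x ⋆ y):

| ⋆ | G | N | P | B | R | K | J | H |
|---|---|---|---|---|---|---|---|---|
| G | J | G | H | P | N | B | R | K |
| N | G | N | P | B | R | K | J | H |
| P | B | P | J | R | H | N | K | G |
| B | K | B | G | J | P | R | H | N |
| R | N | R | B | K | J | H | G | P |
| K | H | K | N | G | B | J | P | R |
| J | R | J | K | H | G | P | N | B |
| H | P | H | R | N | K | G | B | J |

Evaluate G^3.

R

G^1 = G
G^2 = G ⋆ G = J
G^3 = J ⋆ G = R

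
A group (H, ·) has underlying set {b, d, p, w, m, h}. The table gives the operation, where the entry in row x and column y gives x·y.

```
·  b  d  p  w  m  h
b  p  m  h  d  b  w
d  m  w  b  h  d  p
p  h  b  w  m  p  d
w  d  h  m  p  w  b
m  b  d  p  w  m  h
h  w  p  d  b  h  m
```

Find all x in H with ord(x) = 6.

{b, d}

Identity is m. Compute the order of each non-identity element by repeated multiplication:
  b: b → p → h → w → d → m  (order 6)
  d: d → w → h → p → b → m  (order 6)
  p: p → w → m  (order 3)
  w: w → p → m  (order 3)
  h: h → m  (order 2)
Elements of order 6: {b, d}.
(Structurally, H here is isomorphic to the cyclic group Z_6.)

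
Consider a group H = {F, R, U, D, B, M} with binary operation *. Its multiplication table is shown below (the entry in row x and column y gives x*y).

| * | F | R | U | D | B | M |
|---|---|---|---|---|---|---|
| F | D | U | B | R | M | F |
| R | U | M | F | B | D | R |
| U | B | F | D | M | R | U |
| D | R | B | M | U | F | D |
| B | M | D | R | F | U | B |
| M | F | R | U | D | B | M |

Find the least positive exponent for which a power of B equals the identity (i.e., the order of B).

6

The identity element is M (its row matches the header).
B^1 = B
B^2 = B*B = U
B^3 = U*B = R
B^4 = R*B = D
B^5 = D*B = F
B^6 = F*B = M
The first power of B equal to the identity is B^6, so ord(B) = 6.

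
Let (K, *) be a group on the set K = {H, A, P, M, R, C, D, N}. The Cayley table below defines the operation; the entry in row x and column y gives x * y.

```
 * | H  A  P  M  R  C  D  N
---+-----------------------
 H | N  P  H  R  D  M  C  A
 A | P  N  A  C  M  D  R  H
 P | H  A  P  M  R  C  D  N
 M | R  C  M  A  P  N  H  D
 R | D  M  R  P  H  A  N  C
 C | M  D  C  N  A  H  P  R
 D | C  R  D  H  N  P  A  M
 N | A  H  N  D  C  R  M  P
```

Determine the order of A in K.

The identity element is P (its row matches the header).
A^1 = A
A^2 = A * A = N
A^3 = N * A = H
A^4 = H * A = P
The first power of A equal to the identity is A^4, so ord(A) = 4.

4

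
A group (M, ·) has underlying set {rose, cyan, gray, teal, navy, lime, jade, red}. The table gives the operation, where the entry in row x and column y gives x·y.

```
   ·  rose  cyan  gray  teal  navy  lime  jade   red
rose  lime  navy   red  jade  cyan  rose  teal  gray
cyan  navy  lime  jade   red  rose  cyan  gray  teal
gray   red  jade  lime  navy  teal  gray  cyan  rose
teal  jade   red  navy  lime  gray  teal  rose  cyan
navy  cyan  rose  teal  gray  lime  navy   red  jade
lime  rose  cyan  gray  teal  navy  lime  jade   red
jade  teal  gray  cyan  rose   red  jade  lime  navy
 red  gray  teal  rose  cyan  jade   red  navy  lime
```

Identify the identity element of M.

lime

The identity e satisfies e·x = x for all x, so its row in the table reproduces the column headers.
Row lime reads: rose, cyan, gray, teal, navy, lime, jade, red — exactly the header order. So lime is the identity.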